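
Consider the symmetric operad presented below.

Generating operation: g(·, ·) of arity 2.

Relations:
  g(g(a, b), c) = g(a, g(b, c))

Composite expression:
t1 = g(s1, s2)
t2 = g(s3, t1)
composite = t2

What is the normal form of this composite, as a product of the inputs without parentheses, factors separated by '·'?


Key point: g is associative — brackets drop, the s-order remains.
g(s1, s2) flattens to s1 · s2
g(s3, g(s1, s2)) flattens to s3 · s1 · s2

s3 · s1 · s2


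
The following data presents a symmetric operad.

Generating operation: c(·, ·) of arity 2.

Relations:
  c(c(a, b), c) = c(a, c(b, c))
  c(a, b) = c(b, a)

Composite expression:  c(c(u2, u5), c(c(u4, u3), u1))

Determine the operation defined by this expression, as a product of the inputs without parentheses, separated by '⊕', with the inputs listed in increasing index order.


Key point: c commutes, so take the u-inputs in any fixed order.
c(u2, u5) flattens to u2 ⊕ u5
c(u4, u3) flattens to u4 ⊕ u3
c(c(u4, u3), u1) flattens to u4 ⊕ u3 ⊕ u1
c(c(u2, u5), c(c(u4, u3), u1)) flattens to u2 ⊕ u5 ⊕ u4 ⊕ u3 ⊕ u1
commutativity sorts the factors: u1 ⊕ u2 ⊕ u3 ⊕ u4 ⊕ u5

u1 ⊕ u2 ⊕ u3 ⊕ u4 ⊕ u5


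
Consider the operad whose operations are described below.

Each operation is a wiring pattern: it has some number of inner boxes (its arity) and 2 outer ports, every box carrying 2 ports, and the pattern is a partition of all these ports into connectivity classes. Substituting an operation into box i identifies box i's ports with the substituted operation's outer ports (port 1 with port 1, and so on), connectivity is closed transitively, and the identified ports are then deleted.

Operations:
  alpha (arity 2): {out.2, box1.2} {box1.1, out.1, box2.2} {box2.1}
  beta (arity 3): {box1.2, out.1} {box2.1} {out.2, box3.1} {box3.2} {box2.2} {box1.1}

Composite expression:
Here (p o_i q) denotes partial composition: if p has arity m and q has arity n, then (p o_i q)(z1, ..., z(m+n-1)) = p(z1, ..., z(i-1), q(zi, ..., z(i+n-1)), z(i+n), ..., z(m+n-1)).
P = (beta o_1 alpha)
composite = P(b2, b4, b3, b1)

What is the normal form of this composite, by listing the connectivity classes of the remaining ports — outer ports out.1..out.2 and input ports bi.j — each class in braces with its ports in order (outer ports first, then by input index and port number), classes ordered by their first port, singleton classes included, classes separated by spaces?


Connectivity passes through glued beta-boundaries; trace each wire chain.
after alpha, the pattern on (b2, b4) reads {out.1, b2.1, b4.2} {out.2, b2.2} {b4.1} (out.j = its outer ports)
after beta, the pattern on (b2, b4, b3, b1) reads {out.1, b2.2} {out.2, b1.1} {b1.2} {b2.1, b4.2} {b3.1} {b3.2} {b4.1} (out.j = its outer ports)

{out.1, b2.2} {out.2, b1.1} {b1.2} {b2.1, b4.2} {b3.1} {b3.2} {b4.1}


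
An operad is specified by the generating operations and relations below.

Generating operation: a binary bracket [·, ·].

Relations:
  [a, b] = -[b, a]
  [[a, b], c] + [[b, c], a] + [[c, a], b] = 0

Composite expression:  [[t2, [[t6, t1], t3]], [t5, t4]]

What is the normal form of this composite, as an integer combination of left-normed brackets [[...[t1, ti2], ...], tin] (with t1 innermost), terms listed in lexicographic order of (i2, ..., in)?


A multilinear Lie element is pinned by t1-initial words (t1 innermost).
Composite bracket: [[t2, [[t6, t1], t3]], [t5, t4]]
Each bracket splits as ab - ba, giving 32 signed words (2^5 = 32).
Collect the words opening with t1:
  t1t6t3t2t4t5 (sign -1) contributes -[[[[[t1, t6], t3], t2], t4], t5]
  t1t6t3t2t5t4 (sign +1) contributes +[[[[[t1, t6], t3], t2], t5], t4]

-[[[[[t1, t6], t3], t2], t4], t5] + [[[[[t1, t6], t3], t2], t5], t4]


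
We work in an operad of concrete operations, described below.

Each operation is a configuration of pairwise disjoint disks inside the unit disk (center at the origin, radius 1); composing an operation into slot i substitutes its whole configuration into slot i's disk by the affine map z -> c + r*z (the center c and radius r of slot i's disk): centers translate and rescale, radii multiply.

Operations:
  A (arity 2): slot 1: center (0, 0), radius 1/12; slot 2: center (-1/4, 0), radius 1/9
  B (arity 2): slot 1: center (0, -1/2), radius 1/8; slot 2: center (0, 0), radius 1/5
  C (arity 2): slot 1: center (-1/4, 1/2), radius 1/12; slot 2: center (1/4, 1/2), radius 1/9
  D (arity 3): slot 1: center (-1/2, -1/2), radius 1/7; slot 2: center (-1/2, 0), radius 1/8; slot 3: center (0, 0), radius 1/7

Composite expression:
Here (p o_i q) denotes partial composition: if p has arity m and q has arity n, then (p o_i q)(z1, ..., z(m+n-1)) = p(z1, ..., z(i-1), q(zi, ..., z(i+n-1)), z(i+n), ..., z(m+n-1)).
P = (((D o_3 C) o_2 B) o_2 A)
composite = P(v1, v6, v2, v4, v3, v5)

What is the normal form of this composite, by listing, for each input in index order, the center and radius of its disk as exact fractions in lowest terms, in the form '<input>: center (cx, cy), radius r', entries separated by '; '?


v1: center (-1/2, -1/2), radius 1/7; v2: center (-129/256, -1/16), radius 1/576; v3: center (-1/28, 1/14), radius 1/84; v4: center (-1/2, 0), radius 1/40; v5: center (1/28, 1/14), radius 1/63; v6: center (-1/2, -1/16), radius 1/768

Each v-disk chains the slot maps above it in D; radii multiply.
v1 passes through 1 substitution, ending at center (-1/2, -1/2), radius 1/7
v6 passes through 3 substitutions, ending at center (-1/2, -1/16), radius 1/768
v2 passes through 3 substitutions, ending at center (-129/256, -1/16), radius 1/576
v4 passes through 2 substitutions, ending at center (-1/2, 0), radius 1/40
v3 passes through 2 substitutions, ending at center (-1/28, 1/14), radius 1/84
v5 passes through 2 substitutions, ending at center (1/28, 1/14), radius 1/63


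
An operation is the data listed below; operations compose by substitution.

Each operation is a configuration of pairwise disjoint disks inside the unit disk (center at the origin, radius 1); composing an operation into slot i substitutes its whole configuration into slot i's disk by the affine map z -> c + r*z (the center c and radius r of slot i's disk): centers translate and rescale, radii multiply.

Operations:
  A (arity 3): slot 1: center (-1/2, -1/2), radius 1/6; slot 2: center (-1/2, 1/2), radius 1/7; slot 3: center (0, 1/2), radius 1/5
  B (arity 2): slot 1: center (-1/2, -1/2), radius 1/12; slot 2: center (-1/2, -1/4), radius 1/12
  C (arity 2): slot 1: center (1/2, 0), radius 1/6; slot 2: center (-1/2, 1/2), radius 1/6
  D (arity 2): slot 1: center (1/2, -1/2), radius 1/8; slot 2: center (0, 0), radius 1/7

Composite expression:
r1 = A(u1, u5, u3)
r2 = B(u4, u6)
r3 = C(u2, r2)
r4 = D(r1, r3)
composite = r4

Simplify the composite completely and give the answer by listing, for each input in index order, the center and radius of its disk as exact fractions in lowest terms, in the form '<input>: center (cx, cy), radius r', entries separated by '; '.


u1: center (7/16, -9/16), radius 1/48; u2: center (1/14, 0), radius 1/42; u3: center (1/2, -7/16), radius 1/40; u4: center (-1/12, 5/84), radius 1/504; u5: center (7/16, -7/16), radius 1/56; u6: center (-1/12, 11/168), radius 1/504

Nesting under D composes maps z -> c + r*z down each u-path.
tracing u1 down its 2-map path: center (7/16, -9/16), radius 1/48
tracing u5 down its 2-map path: center (7/16, -7/16), radius 1/56
tracing u3 down its 2-map path: center (1/2, -7/16), radius 1/40
tracing u2 down its 2-map path: center (1/14, 0), radius 1/42
tracing u4 down its 3-map path: center (-1/12, 5/84), radius 1/504
tracing u6 down its 3-map path: center (-1/12, 11/168), radius 1/504


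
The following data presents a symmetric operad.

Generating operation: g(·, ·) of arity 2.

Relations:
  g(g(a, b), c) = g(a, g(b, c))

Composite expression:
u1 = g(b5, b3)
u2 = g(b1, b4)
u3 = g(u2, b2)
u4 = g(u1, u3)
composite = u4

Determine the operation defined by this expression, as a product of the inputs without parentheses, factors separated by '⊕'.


b5 ⊕ b3 ⊕ b1 ⊕ b4 ⊕ b2

Under associativity of g, the answer is the b's in reading order.
g(b5, b3) flattens to b5 ⊕ b3
g(b1, b4) flattens to b1 ⊕ b4
g(g(b1, b4), b2) flattens to b1 ⊕ b4 ⊕ b2
g(g(b5, b3), g(g(b1, b4), b2)) flattens to b5 ⊕ b3 ⊕ b1 ⊕ b4 ⊕ b2


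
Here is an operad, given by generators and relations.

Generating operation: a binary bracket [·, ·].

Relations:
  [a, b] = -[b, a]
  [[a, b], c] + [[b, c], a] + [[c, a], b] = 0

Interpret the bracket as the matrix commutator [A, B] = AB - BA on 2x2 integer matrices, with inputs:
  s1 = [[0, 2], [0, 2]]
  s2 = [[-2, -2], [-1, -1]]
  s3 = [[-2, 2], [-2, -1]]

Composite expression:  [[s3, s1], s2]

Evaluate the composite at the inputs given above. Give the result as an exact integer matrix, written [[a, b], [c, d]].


[s3, s1] = [[4, 2], [4, -4]]
[[s3, s1], s2] = [[6, -14], [4, -6]]

[[6, -14], [4, -6]]


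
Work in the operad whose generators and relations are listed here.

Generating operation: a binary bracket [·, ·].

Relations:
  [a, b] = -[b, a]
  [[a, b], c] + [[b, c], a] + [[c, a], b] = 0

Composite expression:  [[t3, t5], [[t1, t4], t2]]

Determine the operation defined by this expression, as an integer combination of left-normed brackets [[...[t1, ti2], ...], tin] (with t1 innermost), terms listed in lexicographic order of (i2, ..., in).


-[[[[t1, t4], t2], t3], t5] + [[[[t1, t4], t2], t5], t3]


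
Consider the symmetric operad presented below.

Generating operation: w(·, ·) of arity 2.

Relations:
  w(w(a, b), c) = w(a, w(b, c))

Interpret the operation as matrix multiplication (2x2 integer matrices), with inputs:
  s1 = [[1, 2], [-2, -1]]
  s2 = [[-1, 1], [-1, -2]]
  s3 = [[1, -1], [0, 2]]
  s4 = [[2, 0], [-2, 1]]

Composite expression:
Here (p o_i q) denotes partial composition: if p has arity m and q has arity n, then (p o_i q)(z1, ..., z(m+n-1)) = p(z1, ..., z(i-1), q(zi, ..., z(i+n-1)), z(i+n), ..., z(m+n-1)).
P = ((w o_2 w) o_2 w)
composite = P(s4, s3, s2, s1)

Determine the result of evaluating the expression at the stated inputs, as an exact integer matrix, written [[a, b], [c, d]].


[[-12, -6], [18, 6]]

w(s3, s2) = [[0, 3], [-2, -4]]
w(w(s3, s2), s1) = [[-6, -3], [6, 0]]
w(s4, w(w(s3, s2), s1)) = [[-12, -6], [18, 6]]


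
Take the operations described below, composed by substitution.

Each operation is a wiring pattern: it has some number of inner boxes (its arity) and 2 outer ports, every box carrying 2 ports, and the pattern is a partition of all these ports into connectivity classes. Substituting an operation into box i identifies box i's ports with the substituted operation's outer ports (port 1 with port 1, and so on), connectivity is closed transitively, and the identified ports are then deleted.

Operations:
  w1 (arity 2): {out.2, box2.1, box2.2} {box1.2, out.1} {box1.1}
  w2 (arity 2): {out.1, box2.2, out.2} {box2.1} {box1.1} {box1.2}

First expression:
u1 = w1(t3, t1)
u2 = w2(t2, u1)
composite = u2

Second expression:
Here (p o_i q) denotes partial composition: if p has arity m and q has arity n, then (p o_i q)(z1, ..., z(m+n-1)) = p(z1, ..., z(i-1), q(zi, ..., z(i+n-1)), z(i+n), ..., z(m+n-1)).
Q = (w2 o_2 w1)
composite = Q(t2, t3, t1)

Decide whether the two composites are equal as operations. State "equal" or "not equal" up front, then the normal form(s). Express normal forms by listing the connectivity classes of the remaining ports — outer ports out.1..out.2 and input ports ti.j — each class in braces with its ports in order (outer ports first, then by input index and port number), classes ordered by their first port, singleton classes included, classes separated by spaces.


equal; the common form is {out.1, out.2, t1.1, t1.2} {t2.1} {t2.2} {t3.1} {t3.2}


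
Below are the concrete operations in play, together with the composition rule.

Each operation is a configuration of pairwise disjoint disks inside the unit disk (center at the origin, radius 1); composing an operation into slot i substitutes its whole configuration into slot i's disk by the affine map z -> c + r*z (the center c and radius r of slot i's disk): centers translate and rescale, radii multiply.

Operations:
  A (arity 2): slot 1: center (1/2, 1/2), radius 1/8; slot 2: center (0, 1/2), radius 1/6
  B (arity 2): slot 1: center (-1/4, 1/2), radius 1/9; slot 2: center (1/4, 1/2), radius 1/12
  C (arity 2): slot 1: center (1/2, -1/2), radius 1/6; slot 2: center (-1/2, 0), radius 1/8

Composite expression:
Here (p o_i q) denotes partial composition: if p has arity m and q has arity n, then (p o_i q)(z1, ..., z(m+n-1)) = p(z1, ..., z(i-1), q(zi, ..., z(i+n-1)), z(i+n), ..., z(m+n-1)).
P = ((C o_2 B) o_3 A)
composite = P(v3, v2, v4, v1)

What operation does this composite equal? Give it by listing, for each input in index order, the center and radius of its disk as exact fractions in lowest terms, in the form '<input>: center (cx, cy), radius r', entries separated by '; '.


Each v-disk chains the slot maps above it in C; radii multiply.
for v3, the 1-step affine chain lands on center (1/2, -1/2), radius 1/6
for v2, the 2-step affine chain lands on center (-17/32, 1/16), radius 1/72
for v4, the 3-step affine chain lands on center (-89/192, 13/192), radius 1/768
for v1, the 3-step affine chain lands on center (-15/32, 13/192), radius 1/576

v1: center (-15/32, 13/192), radius 1/576; v2: center (-17/32, 1/16), radius 1/72; v3: center (1/2, -1/2), radius 1/6; v4: center (-89/192, 13/192), radius 1/768


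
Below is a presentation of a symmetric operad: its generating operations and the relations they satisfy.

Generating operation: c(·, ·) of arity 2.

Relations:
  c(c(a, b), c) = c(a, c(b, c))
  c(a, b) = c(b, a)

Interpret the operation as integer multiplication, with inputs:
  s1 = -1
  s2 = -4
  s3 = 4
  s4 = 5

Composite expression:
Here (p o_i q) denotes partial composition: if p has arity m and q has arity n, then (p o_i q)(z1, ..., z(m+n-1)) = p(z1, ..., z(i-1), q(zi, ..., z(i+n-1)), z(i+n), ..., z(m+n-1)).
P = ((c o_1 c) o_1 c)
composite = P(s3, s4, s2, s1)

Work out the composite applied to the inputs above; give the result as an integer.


80

c(s3, s4) = 20
c(c(s3, s4), s2) = -80
c(c(c(s3, s4), s2), s1) = 80


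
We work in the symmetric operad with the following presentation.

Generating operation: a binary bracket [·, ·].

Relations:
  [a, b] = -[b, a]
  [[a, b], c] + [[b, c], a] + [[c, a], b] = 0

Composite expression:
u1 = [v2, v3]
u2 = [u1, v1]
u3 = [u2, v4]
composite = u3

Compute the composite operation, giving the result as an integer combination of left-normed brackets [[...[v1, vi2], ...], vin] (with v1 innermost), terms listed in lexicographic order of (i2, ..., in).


-[[[v1, v2], v3], v4] + [[[v1, v3], v2], v4]


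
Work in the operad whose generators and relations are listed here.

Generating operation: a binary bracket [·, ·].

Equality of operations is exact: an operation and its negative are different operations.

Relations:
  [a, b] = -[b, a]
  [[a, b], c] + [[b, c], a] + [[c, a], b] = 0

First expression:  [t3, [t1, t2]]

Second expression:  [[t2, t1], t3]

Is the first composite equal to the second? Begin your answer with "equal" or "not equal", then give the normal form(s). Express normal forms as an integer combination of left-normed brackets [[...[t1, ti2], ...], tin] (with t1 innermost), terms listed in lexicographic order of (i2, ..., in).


equal; both compose to -[[t1, t2], t3]


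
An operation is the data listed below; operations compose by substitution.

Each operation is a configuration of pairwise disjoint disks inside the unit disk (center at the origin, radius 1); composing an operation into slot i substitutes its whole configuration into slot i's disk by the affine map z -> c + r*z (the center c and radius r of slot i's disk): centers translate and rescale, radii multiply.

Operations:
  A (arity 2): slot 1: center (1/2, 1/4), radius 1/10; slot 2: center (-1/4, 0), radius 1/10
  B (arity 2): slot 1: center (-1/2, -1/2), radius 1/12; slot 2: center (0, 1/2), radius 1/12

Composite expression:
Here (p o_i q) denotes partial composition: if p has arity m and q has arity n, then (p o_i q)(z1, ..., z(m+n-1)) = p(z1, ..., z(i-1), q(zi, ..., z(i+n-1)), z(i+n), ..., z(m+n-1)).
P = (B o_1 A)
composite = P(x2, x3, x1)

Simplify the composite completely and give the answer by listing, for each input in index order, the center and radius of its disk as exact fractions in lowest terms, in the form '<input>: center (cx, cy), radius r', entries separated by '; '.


x1: center (0, 1/2), radius 1/12; x2: center (-11/24, -23/48), radius 1/120; x3: center (-25/48, -1/2), radius 1/120

Nesting under B composes maps z -> c + r*z down each x-path.
tracing x2 down its 2-map path: center (-11/24, -23/48), radius 1/120
tracing x3 down its 2-map path: center (-25/48, -1/2), radius 1/120
tracing x1 down its 1-map path: center (0, 1/2), radius 1/12


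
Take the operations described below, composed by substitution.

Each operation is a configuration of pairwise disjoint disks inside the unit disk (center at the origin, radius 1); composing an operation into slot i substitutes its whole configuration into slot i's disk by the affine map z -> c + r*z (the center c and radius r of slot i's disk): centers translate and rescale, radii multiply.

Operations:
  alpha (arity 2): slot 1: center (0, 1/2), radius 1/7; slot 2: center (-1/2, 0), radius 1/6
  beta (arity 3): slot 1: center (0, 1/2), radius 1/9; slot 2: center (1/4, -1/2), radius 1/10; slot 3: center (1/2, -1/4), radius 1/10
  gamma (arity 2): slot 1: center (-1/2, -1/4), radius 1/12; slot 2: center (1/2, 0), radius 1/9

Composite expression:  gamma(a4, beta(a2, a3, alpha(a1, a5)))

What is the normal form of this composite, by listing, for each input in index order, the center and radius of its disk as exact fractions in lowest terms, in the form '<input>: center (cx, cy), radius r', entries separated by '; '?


a1: center (5/9, -1/45), radius 1/630; a2: center (1/2, 1/18), radius 1/81; a3: center (19/36, -1/18), radius 1/90; a4: center (-1/2, -1/4), radius 1/12; a5: center (11/20, -1/36), radius 1/540

Affine substitution under gamma: radii multiply and a-centers shift.
input a4: composing its 1 substitution step yields center (-1/2, -1/4), radius 1/12
input a2: composing its 2 substitution steps yields center (1/2, 1/18), radius 1/81
input a3: composing its 2 substitution steps yields center (19/36, -1/18), radius 1/90
input a1: composing its 3 substitution steps yields center (5/9, -1/45), radius 1/630
input a5: composing its 3 substitution steps yields center (11/20, -1/36), radius 1/540


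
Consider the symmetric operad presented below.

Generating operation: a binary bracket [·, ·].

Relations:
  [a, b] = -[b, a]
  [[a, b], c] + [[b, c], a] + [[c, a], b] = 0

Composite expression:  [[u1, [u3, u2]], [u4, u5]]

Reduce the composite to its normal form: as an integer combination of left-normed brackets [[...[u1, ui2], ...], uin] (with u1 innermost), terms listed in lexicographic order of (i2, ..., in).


-[[[[u1, u2], u3], u4], u5] + [[[[u1, u2], u3], u5], u4] + [[[[u1, u3], u2], u4], u5] - [[[[u1, u3], u2], u5], u4]


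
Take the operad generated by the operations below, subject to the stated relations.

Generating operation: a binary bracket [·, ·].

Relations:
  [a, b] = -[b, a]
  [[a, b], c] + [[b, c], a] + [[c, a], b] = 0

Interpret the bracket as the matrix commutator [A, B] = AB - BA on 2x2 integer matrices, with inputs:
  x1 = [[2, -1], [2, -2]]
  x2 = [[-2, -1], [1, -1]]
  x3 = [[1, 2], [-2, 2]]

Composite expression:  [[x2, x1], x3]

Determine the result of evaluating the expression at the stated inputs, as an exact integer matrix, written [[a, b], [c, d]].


[x2, x1] = [[-1, 5], [6, 1]]
[[x2, x1], x3] = [[-22, 1], [-10, 22]]

[[-22, 1], [-10, 22]]


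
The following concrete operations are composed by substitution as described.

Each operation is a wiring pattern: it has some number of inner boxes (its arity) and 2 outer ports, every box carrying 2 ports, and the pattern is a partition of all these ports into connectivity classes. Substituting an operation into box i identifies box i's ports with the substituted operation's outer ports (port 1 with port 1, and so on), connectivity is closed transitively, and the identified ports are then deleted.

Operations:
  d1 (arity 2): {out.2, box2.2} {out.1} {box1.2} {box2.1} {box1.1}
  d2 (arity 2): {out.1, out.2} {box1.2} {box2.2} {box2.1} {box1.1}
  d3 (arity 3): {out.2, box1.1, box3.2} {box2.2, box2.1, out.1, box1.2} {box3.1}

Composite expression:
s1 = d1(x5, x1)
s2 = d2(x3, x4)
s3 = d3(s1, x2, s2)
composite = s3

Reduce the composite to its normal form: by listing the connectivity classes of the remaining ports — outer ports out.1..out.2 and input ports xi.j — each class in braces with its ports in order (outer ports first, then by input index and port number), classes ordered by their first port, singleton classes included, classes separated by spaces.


Connectivity passes through glued d3-boundaries; trace each wire chain.
after d1, the pattern on (x5, x1) reads {out.1} {out.2, x1.2} {x1.1} {x5.1} {x5.2} (out.j = its outer ports)
after d2, the pattern on (x3, x4) reads {out.1, out.2} {x3.1} {x3.2} {x4.1} {x4.2} (out.j = its outer ports)
after d3, the pattern on (x5, x1, x2, x3, x4) reads {out.1, x1.2, x2.1, x2.2} {out.2} {x1.1} {x3.1} {x3.2} {x4.1} {x4.2} {x5.1} {x5.2} (out.j = its outer ports)

{out.1, x1.2, x2.1, x2.2} {out.2} {x1.1} {x3.1} {x3.2} {x4.1} {x4.2} {x5.1} {x5.2}


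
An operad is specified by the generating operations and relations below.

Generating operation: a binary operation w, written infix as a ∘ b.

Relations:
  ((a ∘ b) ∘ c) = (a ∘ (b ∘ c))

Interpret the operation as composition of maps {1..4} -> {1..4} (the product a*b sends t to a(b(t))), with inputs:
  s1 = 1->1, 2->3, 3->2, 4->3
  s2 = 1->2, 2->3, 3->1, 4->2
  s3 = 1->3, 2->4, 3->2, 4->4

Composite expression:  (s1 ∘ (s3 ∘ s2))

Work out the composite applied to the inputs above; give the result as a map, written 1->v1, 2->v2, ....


1->3, 2->3, 3->2, 4->3

(s3 ∘ s2) = 1->4, 2->2, 3->3, 4->4
(s1 ∘ (s3 ∘ s2)) = 1->3, 2->3, 3->2, 4->3


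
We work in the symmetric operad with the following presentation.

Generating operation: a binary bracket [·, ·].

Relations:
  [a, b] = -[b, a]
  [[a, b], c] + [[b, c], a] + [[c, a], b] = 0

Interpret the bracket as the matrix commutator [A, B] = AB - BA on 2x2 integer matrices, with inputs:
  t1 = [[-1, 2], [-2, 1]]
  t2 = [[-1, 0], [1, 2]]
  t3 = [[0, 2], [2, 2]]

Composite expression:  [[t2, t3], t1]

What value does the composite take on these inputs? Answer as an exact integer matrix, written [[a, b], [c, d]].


[t2, t3] = [[-2, -6], [4, 2]]
[[t2, t3], t1] = [[4, -20], [-16, -4]]

[[4, -20], [-16, -4]]


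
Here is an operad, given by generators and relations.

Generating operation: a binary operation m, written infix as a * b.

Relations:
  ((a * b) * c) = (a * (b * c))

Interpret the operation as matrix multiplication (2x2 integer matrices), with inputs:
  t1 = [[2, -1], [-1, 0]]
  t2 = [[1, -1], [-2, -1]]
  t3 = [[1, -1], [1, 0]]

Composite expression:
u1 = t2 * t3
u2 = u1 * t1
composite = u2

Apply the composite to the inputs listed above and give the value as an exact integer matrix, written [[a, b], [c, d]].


[[1, 0], [-8, 3]]

(t2 * t3) = [[0, -1], [-3, 2]]
((t2 * t3) * t1) = [[1, 0], [-8, 3]]


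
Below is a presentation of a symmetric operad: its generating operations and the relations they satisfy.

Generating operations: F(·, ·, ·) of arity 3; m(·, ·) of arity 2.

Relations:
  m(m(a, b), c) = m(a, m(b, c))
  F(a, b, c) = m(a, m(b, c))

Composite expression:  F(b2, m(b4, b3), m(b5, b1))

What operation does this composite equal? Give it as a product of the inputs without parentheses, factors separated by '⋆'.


b2 ⋆ b4 ⋆ b3 ⋆ b5 ⋆ b1

The F-tree's shape is irrelevant; the b-reading-order decides.
m(b4, b3) unparenthesizes to b4 ⋆ b3
m(b5, b1) unparenthesizes to b5 ⋆ b1
F(b2, m(b4, b3), m(b5, b1)) unparenthesizes to b2 ⋆ b4 ⋆ b3 ⋆ b5 ⋆ b1


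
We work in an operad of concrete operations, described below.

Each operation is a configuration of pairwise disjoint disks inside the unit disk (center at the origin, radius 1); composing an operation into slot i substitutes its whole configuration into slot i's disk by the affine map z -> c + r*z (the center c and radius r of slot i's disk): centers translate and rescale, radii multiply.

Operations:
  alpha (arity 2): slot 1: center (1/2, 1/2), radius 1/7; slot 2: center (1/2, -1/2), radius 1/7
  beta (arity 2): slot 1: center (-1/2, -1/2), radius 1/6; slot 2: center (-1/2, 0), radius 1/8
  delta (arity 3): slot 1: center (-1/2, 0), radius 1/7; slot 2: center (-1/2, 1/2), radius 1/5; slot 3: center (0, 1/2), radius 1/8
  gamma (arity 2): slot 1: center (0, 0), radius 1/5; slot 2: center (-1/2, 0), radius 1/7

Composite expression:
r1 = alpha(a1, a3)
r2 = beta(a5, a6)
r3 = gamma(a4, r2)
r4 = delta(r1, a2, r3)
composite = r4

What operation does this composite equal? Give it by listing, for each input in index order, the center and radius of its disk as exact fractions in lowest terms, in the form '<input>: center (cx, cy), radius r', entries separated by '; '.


Nesting under delta composes maps z -> c + r*z down each a-path.
input a1: applying the 2 nested substitutions gives center (-3/7, 1/14), radius 1/49
input a3: applying the 2 nested substitutions gives center (-3/7, -1/14), radius 1/49
input a2: applying the 1 nested substitution gives center (-1/2, 1/2), radius 1/5
input a4: applying the 2 nested substitutions gives center (0, 1/2), radius 1/40
input a5: applying the 3 nested substitutions gives center (-1/14, 55/112), radius 1/336
input a6: applying the 3 nested substitutions gives center (-1/14, 1/2), radius 1/448

a1: center (-3/7, 1/14), radius 1/49; a2: center (-1/2, 1/2), radius 1/5; a3: center (-3/7, -1/14), radius 1/49; a4: center (0, 1/2), radius 1/40; a5: center (-1/14, 55/112), radius 1/336; a6: center (-1/14, 1/2), radius 1/448


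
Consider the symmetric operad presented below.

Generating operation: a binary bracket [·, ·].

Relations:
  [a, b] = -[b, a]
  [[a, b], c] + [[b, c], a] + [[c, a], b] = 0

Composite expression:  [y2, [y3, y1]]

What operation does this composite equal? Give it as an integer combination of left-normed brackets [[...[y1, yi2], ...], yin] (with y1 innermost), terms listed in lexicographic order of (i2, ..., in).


[[y1, y3], y2]


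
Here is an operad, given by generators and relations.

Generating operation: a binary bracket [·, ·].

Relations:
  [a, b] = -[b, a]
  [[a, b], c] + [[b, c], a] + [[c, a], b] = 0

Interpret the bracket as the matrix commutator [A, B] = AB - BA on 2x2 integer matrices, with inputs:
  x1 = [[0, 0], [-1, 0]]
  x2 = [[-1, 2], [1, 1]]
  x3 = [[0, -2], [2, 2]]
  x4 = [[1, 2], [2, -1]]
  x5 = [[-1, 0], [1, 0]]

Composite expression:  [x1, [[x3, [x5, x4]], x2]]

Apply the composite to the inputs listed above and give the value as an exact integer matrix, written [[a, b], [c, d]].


[[-24, 0], [8, 24]]

[x5, x4] = [[-2, -2], [4, 2]]
[x3, [x5, x4]] = [[-4, -4], [0, 4]]
[[x3, [x5, x4]], x2] = [[-4, -24], [8, 4]]
[x1, [[x3, [x5, x4]], x2]] = [[-24, 0], [8, 24]]


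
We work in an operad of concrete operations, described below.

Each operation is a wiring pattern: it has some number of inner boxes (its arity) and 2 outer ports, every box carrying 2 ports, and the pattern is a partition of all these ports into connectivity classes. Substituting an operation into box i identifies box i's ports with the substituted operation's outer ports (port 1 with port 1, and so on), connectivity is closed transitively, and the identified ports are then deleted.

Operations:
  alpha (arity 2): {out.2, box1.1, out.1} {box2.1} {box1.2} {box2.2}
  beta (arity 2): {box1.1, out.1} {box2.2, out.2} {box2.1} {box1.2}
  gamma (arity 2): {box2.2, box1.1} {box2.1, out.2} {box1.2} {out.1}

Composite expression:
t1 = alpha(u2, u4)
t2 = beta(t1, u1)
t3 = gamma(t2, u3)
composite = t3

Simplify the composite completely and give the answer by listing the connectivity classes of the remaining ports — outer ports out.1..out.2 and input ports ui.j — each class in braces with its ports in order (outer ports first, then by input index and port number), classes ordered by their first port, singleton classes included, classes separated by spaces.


{out.1} {out.2, u3.1} {u1.1} {u1.2} {u2.1, u3.2} {u2.2} {u4.1} {u4.2}

Treat the ports identified at gamma as solder joints: merge, then drop.
alpha over (u2, u4) gives {out.1, out.2, u2.1} {u2.2} {u4.1} {u4.2}, out.j being that stage's outer ports
beta over (u2, u4, u1) gives {out.1, u2.1} {out.2, u1.2} {u1.1} {u2.2} {u4.1} {u4.2}, out.j being that stage's outer ports
gamma over (u2, u4, u1, u3) gives {out.1} {out.2, u3.1} {u1.1} {u1.2} {u2.1, u3.2} {u2.2} {u4.1} {u4.2}, out.j being that stage's outer ports


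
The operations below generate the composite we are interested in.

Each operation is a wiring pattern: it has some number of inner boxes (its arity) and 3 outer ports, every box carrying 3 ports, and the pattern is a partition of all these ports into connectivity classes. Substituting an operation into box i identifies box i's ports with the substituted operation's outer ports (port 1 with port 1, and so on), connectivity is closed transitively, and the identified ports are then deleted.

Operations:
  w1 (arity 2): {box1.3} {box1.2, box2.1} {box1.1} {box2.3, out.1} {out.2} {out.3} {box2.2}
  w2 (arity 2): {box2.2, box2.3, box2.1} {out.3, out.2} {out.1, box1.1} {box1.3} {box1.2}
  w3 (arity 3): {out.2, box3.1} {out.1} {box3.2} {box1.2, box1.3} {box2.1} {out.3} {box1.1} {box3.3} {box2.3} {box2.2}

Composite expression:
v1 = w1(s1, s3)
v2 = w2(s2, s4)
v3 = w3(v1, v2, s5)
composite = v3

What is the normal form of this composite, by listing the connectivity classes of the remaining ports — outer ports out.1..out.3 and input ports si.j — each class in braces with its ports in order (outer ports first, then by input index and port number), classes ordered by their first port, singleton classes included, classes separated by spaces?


{out.1} {out.2, s5.1} {out.3} {s1.1} {s1.2, s3.1} {s1.3} {s2.1} {s2.2} {s2.3} {s3.2} {s3.3} {s4.1, s4.2, s4.3} {s5.2} {s5.3}


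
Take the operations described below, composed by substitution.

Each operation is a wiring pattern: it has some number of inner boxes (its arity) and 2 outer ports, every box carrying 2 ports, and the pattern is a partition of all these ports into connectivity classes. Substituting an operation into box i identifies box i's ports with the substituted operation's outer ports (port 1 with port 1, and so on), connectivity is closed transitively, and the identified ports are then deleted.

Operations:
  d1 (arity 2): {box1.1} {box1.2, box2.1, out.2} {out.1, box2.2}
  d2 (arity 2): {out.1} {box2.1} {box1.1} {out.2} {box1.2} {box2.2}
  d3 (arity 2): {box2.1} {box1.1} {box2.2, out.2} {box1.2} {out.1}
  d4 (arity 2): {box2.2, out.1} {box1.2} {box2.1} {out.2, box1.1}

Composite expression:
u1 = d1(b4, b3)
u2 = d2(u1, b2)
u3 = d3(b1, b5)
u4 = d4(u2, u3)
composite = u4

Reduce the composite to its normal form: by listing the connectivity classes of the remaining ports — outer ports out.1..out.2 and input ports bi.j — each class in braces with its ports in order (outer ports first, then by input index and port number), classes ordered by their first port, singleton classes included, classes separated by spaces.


{out.1, b5.2} {out.2} {b1.1} {b1.2} {b2.1} {b2.2} {b3.1, b4.2} {b3.2} {b4.1} {b5.1}

Two ports join when wires chain via d4-identified ports.
through d1, on inputs (b4, b3): {out.1, b3.2} {out.2, b3.1, b4.2} {b4.1} (out.j = stage outer ports)
through d2, on inputs (b4, b3, b2): {out.1} {out.2} {b2.1} {b2.2} {b3.1, b4.2} {b3.2} {b4.1} (out.j = stage outer ports)
through d3, on inputs (b1, b5): {out.1} {out.2, b5.2} {b1.1} {b1.2} {b5.1} (out.j = stage outer ports)
through d4, on inputs (b4, b3, b2, b1, b5): {out.1, b5.2} {out.2} {b1.1} {b1.2} {b2.1} {b2.2} {b3.1, b4.2} {b3.2} {b4.1} {b5.1} (out.j = stage outer ports)


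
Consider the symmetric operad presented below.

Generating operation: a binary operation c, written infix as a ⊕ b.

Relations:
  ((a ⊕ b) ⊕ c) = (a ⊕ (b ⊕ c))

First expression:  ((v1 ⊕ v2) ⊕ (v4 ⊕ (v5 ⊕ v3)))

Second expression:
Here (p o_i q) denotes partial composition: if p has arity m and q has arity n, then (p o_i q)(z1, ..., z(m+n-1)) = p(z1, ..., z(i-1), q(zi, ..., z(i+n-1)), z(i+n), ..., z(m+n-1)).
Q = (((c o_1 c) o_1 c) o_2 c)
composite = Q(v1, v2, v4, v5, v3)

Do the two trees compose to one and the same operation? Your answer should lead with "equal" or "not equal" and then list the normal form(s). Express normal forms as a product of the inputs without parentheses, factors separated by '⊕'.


equal: each reduces to v1 ⊕ v2 ⊕ v4 ⊕ v5 ⊕ v3


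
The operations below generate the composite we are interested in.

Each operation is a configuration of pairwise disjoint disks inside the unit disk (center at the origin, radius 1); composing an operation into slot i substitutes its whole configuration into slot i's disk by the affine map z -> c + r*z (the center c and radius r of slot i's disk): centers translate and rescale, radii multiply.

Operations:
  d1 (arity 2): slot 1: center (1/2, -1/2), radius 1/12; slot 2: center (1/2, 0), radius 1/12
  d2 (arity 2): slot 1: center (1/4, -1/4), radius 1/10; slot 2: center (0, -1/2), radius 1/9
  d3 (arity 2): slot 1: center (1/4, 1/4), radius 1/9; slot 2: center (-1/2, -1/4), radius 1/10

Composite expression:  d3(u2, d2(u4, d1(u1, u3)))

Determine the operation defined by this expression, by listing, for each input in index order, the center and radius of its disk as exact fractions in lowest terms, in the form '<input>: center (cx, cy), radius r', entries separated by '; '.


u1: center (-89/180, -11/36), radius 1/1080; u2: center (1/4, 1/4), radius 1/9; u3: center (-89/180, -3/10), radius 1/1080; u4: center (-19/40, -11/40), radius 1/100

Follow each u-input down from d3: c' goes to c + r*c', radius to r*r'.
input u2: applying the 1 nested substitution gives center (1/4, 1/4), radius 1/9
input u4: applying the 2 nested substitutions gives center (-19/40, -11/40), radius 1/100
input u1: applying the 3 nested substitutions gives center (-89/180, -11/36), radius 1/1080
input u3: applying the 3 nested substitutions gives center (-89/180, -3/10), radius 1/1080


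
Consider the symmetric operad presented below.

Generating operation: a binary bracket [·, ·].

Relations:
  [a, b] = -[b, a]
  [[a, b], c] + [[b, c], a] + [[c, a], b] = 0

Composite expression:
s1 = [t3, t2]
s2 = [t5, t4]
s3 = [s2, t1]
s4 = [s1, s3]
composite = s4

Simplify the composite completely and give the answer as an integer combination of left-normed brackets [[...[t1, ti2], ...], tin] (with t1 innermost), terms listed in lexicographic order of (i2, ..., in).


Skip Jacobi rewriting: expand, keep t1-initial words, read off terms.
Composite bracket: [[t3, t2], [[t5, t4], t1]]
Under [a, b] = ab - ba we get 16 signed associative words (2^4 = 16).
Only words starting with t1 matter:
  sign of t1t4t5t2t3 is +1, so it contributes +[[[[t1, t4], t5], t2], t3]
  sign of t1t4t5t3t2 is -1, so it contributes -[[[[t1, t4], t5], t3], t2]
  sign of t1t5t4t2t3 is -1, so it contributes -[[[[t1, t5], t4], t2], t3]
  sign of t1t5t4t3t2 is +1, so it contributes +[[[[t1, t5], t4], t3], t2]

[[[[t1, t4], t5], t2], t3] - [[[[t1, t4], t5], t3], t2] - [[[[t1, t5], t4], t2], t3] + [[[[t1, t5], t4], t3], t2]


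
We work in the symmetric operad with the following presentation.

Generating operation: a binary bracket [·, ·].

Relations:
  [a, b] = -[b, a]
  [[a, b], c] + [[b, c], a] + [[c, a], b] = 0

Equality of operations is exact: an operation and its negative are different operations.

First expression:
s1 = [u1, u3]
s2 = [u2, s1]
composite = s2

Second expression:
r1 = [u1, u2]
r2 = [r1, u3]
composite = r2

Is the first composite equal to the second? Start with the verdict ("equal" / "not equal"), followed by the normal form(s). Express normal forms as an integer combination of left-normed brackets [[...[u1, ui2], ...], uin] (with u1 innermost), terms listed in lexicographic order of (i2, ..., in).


not equal — first -[[u1, u3], u2], second [[u1, u2], u3]

The first expression, normalized: -[[u1, u3], u2]
The second expression, normalized: [[u1, u2], u3]
No match — not equal.


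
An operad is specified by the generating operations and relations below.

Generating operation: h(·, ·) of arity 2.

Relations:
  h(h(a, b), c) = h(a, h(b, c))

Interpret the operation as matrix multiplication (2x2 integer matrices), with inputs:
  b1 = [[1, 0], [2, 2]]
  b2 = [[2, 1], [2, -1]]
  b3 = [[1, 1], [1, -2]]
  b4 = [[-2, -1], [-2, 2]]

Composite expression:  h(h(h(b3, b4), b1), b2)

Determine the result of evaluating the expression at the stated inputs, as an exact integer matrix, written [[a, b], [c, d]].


[[0, -4], [-36, 2]]

h(b3, b4) = [[-4, 1], [2, -5]]
h(h(b3, b4), b1) = [[-2, 2], [-8, -10]]
h(h(h(b3, b4), b1), b2) = [[0, -4], [-36, 2]]


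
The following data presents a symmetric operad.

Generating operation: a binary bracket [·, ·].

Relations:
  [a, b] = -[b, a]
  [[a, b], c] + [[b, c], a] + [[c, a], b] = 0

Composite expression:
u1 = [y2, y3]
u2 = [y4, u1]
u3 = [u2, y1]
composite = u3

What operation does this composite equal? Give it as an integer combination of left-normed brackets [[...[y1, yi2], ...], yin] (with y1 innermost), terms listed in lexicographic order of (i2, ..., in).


[[[y1, y2], y3], y4] - [[[y1, y3], y2], y4] - [[[y1, y4], y2], y3] + [[[y1, y4], y3], y2]

Antisymmetry and Jacobi reduce to y1-anchored left-normed brackets.
Composite bracket: [[y4, [y2, y3]], y1]
Each bracket splits as ab - ba, giving 8 signed words (2^3 = 8).
Keep just the words that open with y1:
  sign of y1y2y3y4 is +1, so it contributes +[[[y1, y2], y3], y4]
  sign of y1y3y2y4 is -1, so it contributes -[[[y1, y3], y2], y4]
  sign of y1y4y2y3 is -1, so it contributes -[[[y1, y4], y2], y3]
  sign of y1y4y3y2 is +1, so it contributes +[[[y1, y4], y3], y2]


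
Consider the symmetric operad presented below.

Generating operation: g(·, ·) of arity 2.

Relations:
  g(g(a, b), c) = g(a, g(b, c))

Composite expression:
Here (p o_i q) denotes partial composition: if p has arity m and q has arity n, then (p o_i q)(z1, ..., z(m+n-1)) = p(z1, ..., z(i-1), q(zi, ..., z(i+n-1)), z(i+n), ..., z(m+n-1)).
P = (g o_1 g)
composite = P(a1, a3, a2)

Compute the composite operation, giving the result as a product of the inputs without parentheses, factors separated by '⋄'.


All parenthesizations of g agree; list the a-inputs left to right.
g(a1, a3) spells out as a1 ⋄ a3
g(g(a1, a3), a2) spells out as a1 ⋄ a3 ⋄ a2

a1 ⋄ a3 ⋄ a2


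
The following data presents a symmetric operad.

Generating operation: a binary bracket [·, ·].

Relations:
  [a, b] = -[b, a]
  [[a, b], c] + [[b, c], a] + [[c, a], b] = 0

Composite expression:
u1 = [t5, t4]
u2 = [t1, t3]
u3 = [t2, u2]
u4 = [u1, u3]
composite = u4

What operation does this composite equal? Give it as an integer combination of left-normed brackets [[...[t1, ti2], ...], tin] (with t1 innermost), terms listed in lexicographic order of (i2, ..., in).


Skip Jacobi rewriting: expand, keep t1-initial words, read off terms.
Composite bracket: [[t5, t4], [t2, [t1, t3]]]
Each bracket splits as ab - ba, giving 16 signed words (2^4 = 16).
Coefficients come from the t1-initial words:
  t1t3t2t4t5 (sign -1) contributes -[[[[t1, t3], t2], t4], t5]
  t1t3t2t5t4 (sign +1) contributes +[[[[t1, t3], t2], t5], t4]

-[[[[t1, t3], t2], t4], t5] + [[[[t1, t3], t2], t5], t4]


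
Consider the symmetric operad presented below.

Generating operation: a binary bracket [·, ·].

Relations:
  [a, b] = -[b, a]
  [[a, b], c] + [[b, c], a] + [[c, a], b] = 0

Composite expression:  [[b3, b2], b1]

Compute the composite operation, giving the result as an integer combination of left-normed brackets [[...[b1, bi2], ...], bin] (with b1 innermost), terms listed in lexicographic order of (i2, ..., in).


[[b1, b2], b3] - [[b1, b3], b2]

Expand each bracket as ab - ba; the b1-initial words give the coefficients.
Composite bracket: [[b3, b2], b1]
Under [a, b] = ab - ba we get 4 signed associative words (2^2 = 4).
The b1-initial words carry the normal form:
  sign of b1b2b3 is +1, so it contributes +[[b1, b2], b3]
  sign of b1b3b2 is -1, so it contributes -[[b1, b3], b2]
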